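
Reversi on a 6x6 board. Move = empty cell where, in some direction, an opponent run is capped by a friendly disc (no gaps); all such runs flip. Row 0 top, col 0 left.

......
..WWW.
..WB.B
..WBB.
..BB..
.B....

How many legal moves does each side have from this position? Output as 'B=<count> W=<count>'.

-- B to move --
(0,1): flips 1 -> legal
(0,2): flips 3 -> legal
(0,3): flips 2 -> legal
(0,4): no bracket -> illegal
(0,5): flips 1 -> legal
(1,1): flips 1 -> legal
(1,5): no bracket -> illegal
(2,1): flips 2 -> legal
(2,4): no bracket -> illegal
(3,1): flips 1 -> legal
(4,1): flips 1 -> legal
B mobility = 8
-- W to move --
(1,5): no bracket -> illegal
(2,4): flips 1 -> legal
(3,1): no bracket -> illegal
(3,5): flips 2 -> legal
(4,0): no bracket -> illegal
(4,1): no bracket -> illegal
(4,4): flips 1 -> legal
(4,5): flips 2 -> legal
(5,0): no bracket -> illegal
(5,2): flips 1 -> legal
(5,3): flips 3 -> legal
(5,4): flips 1 -> legal
W mobility = 7

Answer: B=8 W=7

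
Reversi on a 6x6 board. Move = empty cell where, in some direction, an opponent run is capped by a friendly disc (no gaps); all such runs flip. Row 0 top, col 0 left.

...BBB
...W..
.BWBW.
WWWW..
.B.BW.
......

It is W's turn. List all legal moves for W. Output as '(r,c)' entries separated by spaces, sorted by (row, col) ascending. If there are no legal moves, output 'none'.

(0,2): no bracket -> illegal
(1,0): flips 1 -> legal
(1,1): flips 1 -> legal
(1,2): flips 1 -> legal
(1,4): flips 1 -> legal
(1,5): no bracket -> illegal
(2,0): flips 1 -> legal
(3,4): no bracket -> illegal
(4,0): no bracket -> illegal
(4,2): flips 1 -> legal
(5,0): flips 1 -> legal
(5,1): flips 1 -> legal
(5,2): flips 1 -> legal
(5,3): flips 1 -> legal
(5,4): flips 1 -> legal

Answer: (1,0) (1,1) (1,2) (1,4) (2,0) (4,2) (5,0) (5,1) (5,2) (5,3) (5,4)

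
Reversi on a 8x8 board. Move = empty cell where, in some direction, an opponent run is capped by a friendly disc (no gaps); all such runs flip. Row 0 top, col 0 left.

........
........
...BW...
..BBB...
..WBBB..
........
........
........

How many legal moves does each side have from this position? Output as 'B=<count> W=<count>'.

-- B to move --
(1,3): no bracket -> illegal
(1,4): flips 1 -> legal
(1,5): flips 1 -> legal
(2,5): flips 1 -> legal
(3,1): no bracket -> illegal
(3,5): no bracket -> illegal
(4,1): flips 1 -> legal
(5,1): flips 1 -> legal
(5,2): flips 1 -> legal
(5,3): no bracket -> illegal
B mobility = 6
-- W to move --
(1,2): no bracket -> illegal
(1,3): no bracket -> illegal
(1,4): no bracket -> illegal
(2,1): no bracket -> illegal
(2,2): flips 2 -> legal
(2,5): no bracket -> illegal
(3,1): no bracket -> illegal
(3,5): no bracket -> illegal
(3,6): no bracket -> illegal
(4,1): no bracket -> illegal
(4,6): flips 3 -> legal
(5,2): no bracket -> illegal
(5,3): no bracket -> illegal
(5,4): flips 2 -> legal
(5,5): no bracket -> illegal
(5,6): no bracket -> illegal
W mobility = 3

Answer: B=6 W=3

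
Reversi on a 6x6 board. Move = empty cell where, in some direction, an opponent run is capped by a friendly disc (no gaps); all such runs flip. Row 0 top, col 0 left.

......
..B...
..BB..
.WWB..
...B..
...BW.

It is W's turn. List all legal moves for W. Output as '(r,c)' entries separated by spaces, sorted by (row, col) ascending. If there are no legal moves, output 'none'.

(0,1): no bracket -> illegal
(0,2): flips 2 -> legal
(0,3): no bracket -> illegal
(1,1): no bracket -> illegal
(1,3): flips 1 -> legal
(1,4): flips 1 -> legal
(2,1): no bracket -> illegal
(2,4): no bracket -> illegal
(3,4): flips 1 -> legal
(4,2): no bracket -> illegal
(4,4): no bracket -> illegal
(5,2): flips 1 -> legal

Answer: (0,2) (1,3) (1,4) (3,4) (5,2)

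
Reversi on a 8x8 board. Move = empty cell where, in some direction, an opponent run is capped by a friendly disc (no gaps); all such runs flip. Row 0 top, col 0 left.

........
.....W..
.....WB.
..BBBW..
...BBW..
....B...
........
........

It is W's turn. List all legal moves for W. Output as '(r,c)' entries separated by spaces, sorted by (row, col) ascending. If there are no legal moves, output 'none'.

Answer: (1,7) (2,3) (2,7) (3,1) (3,7) (4,2) (5,2) (5,3) (6,3)

Derivation:
(1,6): no bracket -> illegal
(1,7): flips 1 -> legal
(2,1): no bracket -> illegal
(2,2): no bracket -> illegal
(2,3): flips 1 -> legal
(2,4): no bracket -> illegal
(2,7): flips 1 -> legal
(3,1): flips 3 -> legal
(3,6): no bracket -> illegal
(3,7): flips 1 -> legal
(4,1): no bracket -> illegal
(4,2): flips 2 -> legal
(5,2): flips 2 -> legal
(5,3): flips 1 -> legal
(5,5): no bracket -> illegal
(6,3): flips 1 -> legal
(6,4): no bracket -> illegal
(6,5): no bracket -> illegal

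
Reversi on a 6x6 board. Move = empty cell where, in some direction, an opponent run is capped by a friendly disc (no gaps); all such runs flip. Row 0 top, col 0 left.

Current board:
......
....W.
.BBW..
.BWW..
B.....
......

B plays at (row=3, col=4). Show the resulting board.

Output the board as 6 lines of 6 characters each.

Place B at (3,4); scan 8 dirs for brackets.
Dir NW: opp run (2,3), next='.' -> no flip
Dir N: first cell '.' (not opp) -> no flip
Dir NE: first cell '.' (not opp) -> no flip
Dir W: opp run (3,3) (3,2) capped by B -> flip
Dir E: first cell '.' (not opp) -> no flip
Dir SW: first cell '.' (not opp) -> no flip
Dir S: first cell '.' (not opp) -> no flip
Dir SE: first cell '.' (not opp) -> no flip
All flips: (3,2) (3,3)

Answer: ......
....W.
.BBW..
.BBBB.
B.....
......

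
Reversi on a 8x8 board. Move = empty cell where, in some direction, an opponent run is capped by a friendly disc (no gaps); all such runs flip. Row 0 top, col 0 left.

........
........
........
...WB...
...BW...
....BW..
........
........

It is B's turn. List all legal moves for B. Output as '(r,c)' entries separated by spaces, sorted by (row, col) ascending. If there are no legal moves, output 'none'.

Answer: (2,3) (3,2) (4,5) (5,6)

Derivation:
(2,2): no bracket -> illegal
(2,3): flips 1 -> legal
(2,4): no bracket -> illegal
(3,2): flips 1 -> legal
(3,5): no bracket -> illegal
(4,2): no bracket -> illegal
(4,5): flips 1 -> legal
(4,6): no bracket -> illegal
(5,3): no bracket -> illegal
(5,6): flips 1 -> legal
(6,4): no bracket -> illegal
(6,5): no bracket -> illegal
(6,6): no bracket -> illegal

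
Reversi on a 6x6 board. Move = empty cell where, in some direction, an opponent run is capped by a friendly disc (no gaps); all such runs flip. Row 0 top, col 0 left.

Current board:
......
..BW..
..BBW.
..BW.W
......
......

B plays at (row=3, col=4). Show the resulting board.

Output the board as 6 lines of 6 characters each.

Answer: ......
..BW..
..BBW.
..BBBW
......
......

Derivation:
Place B at (3,4); scan 8 dirs for brackets.
Dir NW: first cell 'B' (not opp) -> no flip
Dir N: opp run (2,4), next='.' -> no flip
Dir NE: first cell '.' (not opp) -> no flip
Dir W: opp run (3,3) capped by B -> flip
Dir E: opp run (3,5), next=edge -> no flip
Dir SW: first cell '.' (not opp) -> no flip
Dir S: first cell '.' (not opp) -> no flip
Dir SE: first cell '.' (not opp) -> no flip
All flips: (3,3)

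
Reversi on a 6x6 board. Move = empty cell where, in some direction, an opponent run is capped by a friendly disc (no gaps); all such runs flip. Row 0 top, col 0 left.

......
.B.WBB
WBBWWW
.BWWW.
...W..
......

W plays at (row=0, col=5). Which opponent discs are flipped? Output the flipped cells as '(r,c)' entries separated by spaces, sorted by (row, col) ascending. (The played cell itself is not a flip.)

Answer: (1,4) (1,5)

Derivation:
Dir NW: edge -> no flip
Dir N: edge -> no flip
Dir NE: edge -> no flip
Dir W: first cell '.' (not opp) -> no flip
Dir E: edge -> no flip
Dir SW: opp run (1,4) capped by W -> flip
Dir S: opp run (1,5) capped by W -> flip
Dir SE: edge -> no flip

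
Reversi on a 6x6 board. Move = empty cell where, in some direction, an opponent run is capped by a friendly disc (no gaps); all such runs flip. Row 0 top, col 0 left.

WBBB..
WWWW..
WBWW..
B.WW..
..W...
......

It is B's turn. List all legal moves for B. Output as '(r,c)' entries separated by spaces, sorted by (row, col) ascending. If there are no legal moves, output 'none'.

Answer: (2,4) (3,4) (4,3) (5,2)

Derivation:
(0,4): no bracket -> illegal
(1,4): no bracket -> illegal
(2,4): flips 3 -> legal
(3,1): no bracket -> illegal
(3,4): flips 2 -> legal
(4,1): no bracket -> illegal
(4,3): flips 4 -> legal
(4,4): no bracket -> illegal
(5,1): no bracket -> illegal
(5,2): flips 4 -> legal
(5,3): no bracket -> illegal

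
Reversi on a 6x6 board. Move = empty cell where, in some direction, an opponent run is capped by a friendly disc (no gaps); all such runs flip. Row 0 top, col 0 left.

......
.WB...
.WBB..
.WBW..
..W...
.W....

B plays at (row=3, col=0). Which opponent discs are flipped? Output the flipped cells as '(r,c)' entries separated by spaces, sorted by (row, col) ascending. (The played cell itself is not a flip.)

Dir NW: edge -> no flip
Dir N: first cell '.' (not opp) -> no flip
Dir NE: opp run (2,1) capped by B -> flip
Dir W: edge -> no flip
Dir E: opp run (3,1) capped by B -> flip
Dir SW: edge -> no flip
Dir S: first cell '.' (not opp) -> no flip
Dir SE: first cell '.' (not opp) -> no flip

Answer: (2,1) (3,1)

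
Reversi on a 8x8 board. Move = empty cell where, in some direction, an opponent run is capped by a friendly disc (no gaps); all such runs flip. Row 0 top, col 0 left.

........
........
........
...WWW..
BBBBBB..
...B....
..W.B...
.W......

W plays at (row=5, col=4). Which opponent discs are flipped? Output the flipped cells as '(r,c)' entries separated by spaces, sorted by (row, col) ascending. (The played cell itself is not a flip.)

Dir NW: opp run (4,3), next='.' -> no flip
Dir N: opp run (4,4) capped by W -> flip
Dir NE: opp run (4,5), next='.' -> no flip
Dir W: opp run (5,3), next='.' -> no flip
Dir E: first cell '.' (not opp) -> no flip
Dir SW: first cell '.' (not opp) -> no flip
Dir S: opp run (6,4), next='.' -> no flip
Dir SE: first cell '.' (not opp) -> no flip

Answer: (4,4)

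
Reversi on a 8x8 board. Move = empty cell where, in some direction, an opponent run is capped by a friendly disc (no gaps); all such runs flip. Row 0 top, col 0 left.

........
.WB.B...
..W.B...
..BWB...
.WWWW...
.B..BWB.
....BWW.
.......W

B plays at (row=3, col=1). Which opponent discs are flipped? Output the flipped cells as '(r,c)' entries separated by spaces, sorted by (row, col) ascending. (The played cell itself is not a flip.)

Answer: (4,1)

Derivation:
Dir NW: first cell '.' (not opp) -> no flip
Dir N: first cell '.' (not opp) -> no flip
Dir NE: opp run (2,2), next='.' -> no flip
Dir W: first cell '.' (not opp) -> no flip
Dir E: first cell 'B' (not opp) -> no flip
Dir SW: first cell '.' (not opp) -> no flip
Dir S: opp run (4,1) capped by B -> flip
Dir SE: opp run (4,2), next='.' -> no flip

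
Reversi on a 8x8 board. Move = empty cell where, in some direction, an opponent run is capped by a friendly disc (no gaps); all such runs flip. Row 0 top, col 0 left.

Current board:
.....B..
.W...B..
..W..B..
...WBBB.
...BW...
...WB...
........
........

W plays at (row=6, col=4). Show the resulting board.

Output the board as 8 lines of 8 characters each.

Place W at (6,4); scan 8 dirs for brackets.
Dir NW: first cell 'W' (not opp) -> no flip
Dir N: opp run (5,4) capped by W -> flip
Dir NE: first cell '.' (not opp) -> no flip
Dir W: first cell '.' (not opp) -> no flip
Dir E: first cell '.' (not opp) -> no flip
Dir SW: first cell '.' (not opp) -> no flip
Dir S: first cell '.' (not opp) -> no flip
Dir SE: first cell '.' (not opp) -> no flip
All flips: (5,4)

Answer: .....B..
.W...B..
..W..B..
...WBBB.
...BW...
...WW...
....W...
........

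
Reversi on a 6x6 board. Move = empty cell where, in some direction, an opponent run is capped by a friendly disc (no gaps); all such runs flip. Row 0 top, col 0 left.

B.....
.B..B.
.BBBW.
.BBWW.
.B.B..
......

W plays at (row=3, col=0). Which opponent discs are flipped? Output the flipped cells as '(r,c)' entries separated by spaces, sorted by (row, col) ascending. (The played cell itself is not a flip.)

Dir NW: edge -> no flip
Dir N: first cell '.' (not opp) -> no flip
Dir NE: opp run (2,1), next='.' -> no flip
Dir W: edge -> no flip
Dir E: opp run (3,1) (3,2) capped by W -> flip
Dir SW: edge -> no flip
Dir S: first cell '.' (not opp) -> no flip
Dir SE: opp run (4,1), next='.' -> no flip

Answer: (3,1) (3,2)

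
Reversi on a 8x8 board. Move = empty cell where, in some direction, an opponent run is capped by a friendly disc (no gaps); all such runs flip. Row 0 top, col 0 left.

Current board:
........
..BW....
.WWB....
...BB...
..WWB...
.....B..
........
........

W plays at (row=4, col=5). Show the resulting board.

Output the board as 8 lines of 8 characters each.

Answer: ........
..BW....
.WWB....
...BB...
..WWWW..
.....B..
........
........

Derivation:
Place W at (4,5); scan 8 dirs for brackets.
Dir NW: opp run (3,4) (2,3) (1,2), next='.' -> no flip
Dir N: first cell '.' (not opp) -> no flip
Dir NE: first cell '.' (not opp) -> no flip
Dir W: opp run (4,4) capped by W -> flip
Dir E: first cell '.' (not opp) -> no flip
Dir SW: first cell '.' (not opp) -> no flip
Dir S: opp run (5,5), next='.' -> no flip
Dir SE: first cell '.' (not opp) -> no flip
All flips: (4,4)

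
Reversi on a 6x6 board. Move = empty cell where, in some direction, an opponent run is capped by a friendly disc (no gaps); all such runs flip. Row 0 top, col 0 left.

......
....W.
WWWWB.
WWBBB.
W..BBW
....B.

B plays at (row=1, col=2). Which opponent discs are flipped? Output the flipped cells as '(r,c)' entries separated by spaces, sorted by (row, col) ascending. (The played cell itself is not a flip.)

Dir NW: first cell '.' (not opp) -> no flip
Dir N: first cell '.' (not opp) -> no flip
Dir NE: first cell '.' (not opp) -> no flip
Dir W: first cell '.' (not opp) -> no flip
Dir E: first cell '.' (not opp) -> no flip
Dir SW: opp run (2,1) (3,0), next=edge -> no flip
Dir S: opp run (2,2) capped by B -> flip
Dir SE: opp run (2,3) capped by B -> flip

Answer: (2,2) (2,3)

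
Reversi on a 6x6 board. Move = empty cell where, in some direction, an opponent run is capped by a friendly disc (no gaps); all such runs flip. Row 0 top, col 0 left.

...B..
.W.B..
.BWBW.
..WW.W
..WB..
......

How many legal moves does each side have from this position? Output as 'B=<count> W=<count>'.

Answer: B=4 W=9

Derivation:
-- B to move --
(0,0): no bracket -> illegal
(0,1): flips 1 -> legal
(0,2): no bracket -> illegal
(1,0): no bracket -> illegal
(1,2): no bracket -> illegal
(1,4): no bracket -> illegal
(1,5): no bracket -> illegal
(2,0): no bracket -> illegal
(2,5): flips 1 -> legal
(3,1): flips 1 -> legal
(3,4): no bracket -> illegal
(4,1): flips 2 -> legal
(4,4): no bracket -> illegal
(4,5): no bracket -> illegal
(5,1): no bracket -> illegal
(5,2): no bracket -> illegal
(5,3): no bracket -> illegal
B mobility = 4
-- W to move --
(0,2): flips 1 -> legal
(0,4): flips 1 -> legal
(1,0): flips 1 -> legal
(1,2): no bracket -> illegal
(1,4): flips 1 -> legal
(2,0): flips 1 -> legal
(3,0): no bracket -> illegal
(3,1): flips 1 -> legal
(3,4): no bracket -> illegal
(4,4): flips 1 -> legal
(5,2): no bracket -> illegal
(5,3): flips 1 -> legal
(5,4): flips 1 -> legal
W mobility = 9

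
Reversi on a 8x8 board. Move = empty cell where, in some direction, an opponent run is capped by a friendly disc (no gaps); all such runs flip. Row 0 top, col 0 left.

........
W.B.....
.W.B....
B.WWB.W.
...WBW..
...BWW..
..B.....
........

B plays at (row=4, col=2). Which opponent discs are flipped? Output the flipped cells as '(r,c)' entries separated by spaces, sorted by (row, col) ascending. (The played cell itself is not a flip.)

Answer: (4,3)

Derivation:
Dir NW: first cell '.' (not opp) -> no flip
Dir N: opp run (3,2), next='.' -> no flip
Dir NE: opp run (3,3), next='.' -> no flip
Dir W: first cell '.' (not opp) -> no flip
Dir E: opp run (4,3) capped by B -> flip
Dir SW: first cell '.' (not opp) -> no flip
Dir S: first cell '.' (not opp) -> no flip
Dir SE: first cell 'B' (not opp) -> no flip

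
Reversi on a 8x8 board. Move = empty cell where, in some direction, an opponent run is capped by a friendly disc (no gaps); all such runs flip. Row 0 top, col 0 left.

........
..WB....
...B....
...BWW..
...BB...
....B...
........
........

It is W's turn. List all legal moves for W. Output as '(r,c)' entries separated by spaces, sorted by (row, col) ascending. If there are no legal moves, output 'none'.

(0,2): no bracket -> illegal
(0,3): no bracket -> illegal
(0,4): no bracket -> illegal
(1,4): flips 1 -> legal
(2,2): no bracket -> illegal
(2,4): no bracket -> illegal
(3,2): flips 1 -> legal
(4,2): no bracket -> illegal
(4,5): no bracket -> illegal
(5,2): flips 1 -> legal
(5,3): flips 1 -> legal
(5,5): no bracket -> illegal
(6,3): no bracket -> illegal
(6,4): flips 2 -> legal
(6,5): no bracket -> illegal

Answer: (1,4) (3,2) (5,2) (5,3) (6,4)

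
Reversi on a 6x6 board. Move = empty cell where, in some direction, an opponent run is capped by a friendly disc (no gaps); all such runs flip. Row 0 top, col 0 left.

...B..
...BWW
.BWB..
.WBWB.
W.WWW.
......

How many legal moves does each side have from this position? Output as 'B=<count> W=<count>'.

-- B to move --
(0,4): no bracket -> illegal
(0,5): flips 1 -> legal
(1,1): no bracket -> illegal
(1,2): flips 1 -> legal
(2,0): no bracket -> illegal
(2,4): no bracket -> illegal
(2,5): flips 1 -> legal
(3,0): flips 1 -> legal
(3,5): no bracket -> illegal
(4,1): flips 1 -> legal
(4,5): no bracket -> illegal
(5,0): no bracket -> illegal
(5,1): no bracket -> illegal
(5,2): flips 2 -> legal
(5,3): flips 2 -> legal
(5,4): flips 2 -> legal
(5,5): no bracket -> illegal
B mobility = 8
-- W to move --
(0,2): no bracket -> illegal
(0,4): flips 1 -> legal
(1,0): flips 2 -> legal
(1,1): flips 1 -> legal
(1,2): flips 1 -> legal
(2,0): flips 1 -> legal
(2,4): flips 2 -> legal
(2,5): flips 1 -> legal
(3,0): no bracket -> illegal
(3,5): flips 1 -> legal
(4,1): flips 2 -> legal
(4,5): no bracket -> illegal
W mobility = 9

Answer: B=8 W=9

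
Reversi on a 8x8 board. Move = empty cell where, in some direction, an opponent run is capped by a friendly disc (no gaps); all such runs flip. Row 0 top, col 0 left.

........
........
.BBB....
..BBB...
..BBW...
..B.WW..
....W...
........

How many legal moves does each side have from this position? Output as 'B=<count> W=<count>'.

Answer: B=4 W=4

Derivation:
-- B to move --
(3,5): no bracket -> illegal
(4,5): flips 1 -> legal
(4,6): no bracket -> illegal
(5,3): no bracket -> illegal
(5,6): no bracket -> illegal
(6,3): no bracket -> illegal
(6,5): flips 1 -> legal
(6,6): flips 2 -> legal
(7,3): no bracket -> illegal
(7,4): flips 3 -> legal
(7,5): no bracket -> illegal
B mobility = 4
-- W to move --
(1,0): flips 3 -> legal
(1,1): flips 2 -> legal
(1,2): no bracket -> illegal
(1,3): no bracket -> illegal
(1,4): no bracket -> illegal
(2,0): no bracket -> illegal
(2,4): flips 1 -> legal
(2,5): no bracket -> illegal
(3,0): no bracket -> illegal
(3,1): no bracket -> illegal
(3,5): no bracket -> illegal
(4,1): flips 2 -> legal
(4,5): no bracket -> illegal
(5,1): no bracket -> illegal
(5,3): no bracket -> illegal
(6,1): no bracket -> illegal
(6,2): no bracket -> illegal
(6,3): no bracket -> illegal
W mobility = 4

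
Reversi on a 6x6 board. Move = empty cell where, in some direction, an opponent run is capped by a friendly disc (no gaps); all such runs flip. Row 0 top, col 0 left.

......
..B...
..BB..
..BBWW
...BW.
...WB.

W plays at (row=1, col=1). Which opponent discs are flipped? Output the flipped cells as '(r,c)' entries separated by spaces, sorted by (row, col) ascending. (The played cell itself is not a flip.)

Answer: (2,2) (3,3)

Derivation:
Dir NW: first cell '.' (not opp) -> no flip
Dir N: first cell '.' (not opp) -> no flip
Dir NE: first cell '.' (not opp) -> no flip
Dir W: first cell '.' (not opp) -> no flip
Dir E: opp run (1,2), next='.' -> no flip
Dir SW: first cell '.' (not opp) -> no flip
Dir S: first cell '.' (not opp) -> no flip
Dir SE: opp run (2,2) (3,3) capped by W -> flip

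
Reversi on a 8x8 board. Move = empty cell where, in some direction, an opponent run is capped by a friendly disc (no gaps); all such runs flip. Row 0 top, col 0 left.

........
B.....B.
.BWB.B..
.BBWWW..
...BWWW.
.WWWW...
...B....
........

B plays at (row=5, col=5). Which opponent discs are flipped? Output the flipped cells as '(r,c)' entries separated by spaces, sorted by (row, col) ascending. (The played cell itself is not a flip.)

Answer: (3,5) (4,5)

Derivation:
Dir NW: opp run (4,4) (3,3) (2,2), next='.' -> no flip
Dir N: opp run (4,5) (3,5) capped by B -> flip
Dir NE: opp run (4,6), next='.' -> no flip
Dir W: opp run (5,4) (5,3) (5,2) (5,1), next='.' -> no flip
Dir E: first cell '.' (not opp) -> no flip
Dir SW: first cell '.' (not opp) -> no flip
Dir S: first cell '.' (not opp) -> no flip
Dir SE: first cell '.' (not opp) -> no flip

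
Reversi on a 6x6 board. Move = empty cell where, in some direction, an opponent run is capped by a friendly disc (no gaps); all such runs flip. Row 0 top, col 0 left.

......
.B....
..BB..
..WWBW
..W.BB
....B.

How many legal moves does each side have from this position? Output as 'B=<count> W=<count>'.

Answer: B=5 W=6

Derivation:
-- B to move --
(2,1): no bracket -> illegal
(2,4): no bracket -> illegal
(2,5): flips 1 -> legal
(3,1): flips 2 -> legal
(4,1): flips 1 -> legal
(4,3): flips 1 -> legal
(5,1): no bracket -> illegal
(5,2): flips 2 -> legal
(5,3): no bracket -> illegal
B mobility = 5
-- W to move --
(0,0): flips 2 -> legal
(0,1): no bracket -> illegal
(0,2): no bracket -> illegal
(1,0): no bracket -> illegal
(1,2): flips 1 -> legal
(1,3): flips 1 -> legal
(1,4): flips 1 -> legal
(2,0): no bracket -> illegal
(2,1): no bracket -> illegal
(2,4): no bracket -> illegal
(2,5): no bracket -> illegal
(3,1): no bracket -> illegal
(4,3): no bracket -> illegal
(5,3): flips 1 -> legal
(5,5): flips 2 -> legal
W mobility = 6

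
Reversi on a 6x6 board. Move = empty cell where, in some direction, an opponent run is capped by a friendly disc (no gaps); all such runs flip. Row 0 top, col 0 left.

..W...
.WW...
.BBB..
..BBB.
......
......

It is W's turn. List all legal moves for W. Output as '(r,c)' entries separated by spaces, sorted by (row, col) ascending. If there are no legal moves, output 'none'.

Answer: (3,0) (3,1) (4,2) (4,4) (4,5)

Derivation:
(1,0): no bracket -> illegal
(1,3): no bracket -> illegal
(1,4): no bracket -> illegal
(2,0): no bracket -> illegal
(2,4): no bracket -> illegal
(2,5): no bracket -> illegal
(3,0): flips 1 -> legal
(3,1): flips 1 -> legal
(3,5): no bracket -> illegal
(4,1): no bracket -> illegal
(4,2): flips 2 -> legal
(4,3): no bracket -> illegal
(4,4): flips 2 -> legal
(4,5): flips 2 -> legal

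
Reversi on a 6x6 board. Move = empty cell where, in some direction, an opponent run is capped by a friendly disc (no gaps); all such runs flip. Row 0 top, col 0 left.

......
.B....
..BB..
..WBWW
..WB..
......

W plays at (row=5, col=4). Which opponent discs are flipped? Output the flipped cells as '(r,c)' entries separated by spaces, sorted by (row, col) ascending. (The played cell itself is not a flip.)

Answer: (4,3)

Derivation:
Dir NW: opp run (4,3) capped by W -> flip
Dir N: first cell '.' (not opp) -> no flip
Dir NE: first cell '.' (not opp) -> no flip
Dir W: first cell '.' (not opp) -> no flip
Dir E: first cell '.' (not opp) -> no flip
Dir SW: edge -> no flip
Dir S: edge -> no flip
Dir SE: edge -> no flip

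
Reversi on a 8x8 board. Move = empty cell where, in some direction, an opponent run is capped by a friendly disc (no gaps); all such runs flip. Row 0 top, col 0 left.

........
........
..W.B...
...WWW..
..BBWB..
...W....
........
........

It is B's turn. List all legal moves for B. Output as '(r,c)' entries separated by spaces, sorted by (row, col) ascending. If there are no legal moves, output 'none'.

Answer: (2,3) (2,5) (4,6) (5,4) (6,3) (6,4)

Derivation:
(1,1): no bracket -> illegal
(1,2): no bracket -> illegal
(1,3): no bracket -> illegal
(2,1): no bracket -> illegal
(2,3): flips 2 -> legal
(2,5): flips 2 -> legal
(2,6): no bracket -> illegal
(3,1): no bracket -> illegal
(3,2): no bracket -> illegal
(3,6): no bracket -> illegal
(4,6): flips 1 -> legal
(5,2): no bracket -> illegal
(5,4): flips 2 -> legal
(5,5): no bracket -> illegal
(6,2): no bracket -> illegal
(6,3): flips 1 -> legal
(6,4): flips 1 -> legal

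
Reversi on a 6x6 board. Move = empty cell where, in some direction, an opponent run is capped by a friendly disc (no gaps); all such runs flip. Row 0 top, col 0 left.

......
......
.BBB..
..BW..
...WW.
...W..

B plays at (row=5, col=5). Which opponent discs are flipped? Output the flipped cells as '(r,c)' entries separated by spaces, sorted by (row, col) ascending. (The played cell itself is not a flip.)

Answer: (3,3) (4,4)

Derivation:
Dir NW: opp run (4,4) (3,3) capped by B -> flip
Dir N: first cell '.' (not opp) -> no flip
Dir NE: edge -> no flip
Dir W: first cell '.' (not opp) -> no flip
Dir E: edge -> no flip
Dir SW: edge -> no flip
Dir S: edge -> no flip
Dir SE: edge -> no flip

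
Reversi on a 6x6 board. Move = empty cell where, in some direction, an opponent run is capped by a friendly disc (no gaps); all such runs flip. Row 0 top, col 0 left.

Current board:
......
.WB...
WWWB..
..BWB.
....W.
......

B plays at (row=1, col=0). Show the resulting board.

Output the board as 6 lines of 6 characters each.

Place B at (1,0); scan 8 dirs for brackets.
Dir NW: edge -> no flip
Dir N: first cell '.' (not opp) -> no flip
Dir NE: first cell '.' (not opp) -> no flip
Dir W: edge -> no flip
Dir E: opp run (1,1) capped by B -> flip
Dir SW: edge -> no flip
Dir S: opp run (2,0), next='.' -> no flip
Dir SE: opp run (2,1) capped by B -> flip
All flips: (1,1) (2,1)

Answer: ......
BBB...
WBWB..
..BWB.
....W.
......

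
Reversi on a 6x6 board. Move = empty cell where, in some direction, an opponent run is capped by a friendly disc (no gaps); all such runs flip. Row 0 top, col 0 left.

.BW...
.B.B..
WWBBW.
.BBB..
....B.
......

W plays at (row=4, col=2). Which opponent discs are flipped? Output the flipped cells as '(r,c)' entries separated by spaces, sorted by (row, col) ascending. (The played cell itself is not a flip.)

Dir NW: opp run (3,1) capped by W -> flip
Dir N: opp run (3,2) (2,2), next='.' -> no flip
Dir NE: opp run (3,3) capped by W -> flip
Dir W: first cell '.' (not opp) -> no flip
Dir E: first cell '.' (not opp) -> no flip
Dir SW: first cell '.' (not opp) -> no flip
Dir S: first cell '.' (not opp) -> no flip
Dir SE: first cell '.' (not opp) -> no flip

Answer: (3,1) (3,3)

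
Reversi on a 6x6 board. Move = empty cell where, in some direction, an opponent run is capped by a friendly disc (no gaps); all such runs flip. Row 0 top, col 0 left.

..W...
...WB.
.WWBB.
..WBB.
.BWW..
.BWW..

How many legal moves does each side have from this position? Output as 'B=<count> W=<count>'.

-- B to move --
(0,1): no bracket -> illegal
(0,3): flips 1 -> legal
(0,4): no bracket -> illegal
(1,0): no bracket -> illegal
(1,1): flips 1 -> legal
(1,2): flips 1 -> legal
(2,0): flips 2 -> legal
(3,0): no bracket -> illegal
(3,1): flips 1 -> legal
(4,4): flips 2 -> legal
(5,4): flips 2 -> legal
B mobility = 7
-- W to move --
(0,3): no bracket -> illegal
(0,4): no bracket -> illegal
(0,5): flips 2 -> legal
(1,2): no bracket -> illegal
(1,5): flips 3 -> legal
(2,5): flips 3 -> legal
(3,0): flips 1 -> legal
(3,1): no bracket -> illegal
(3,5): flips 3 -> legal
(4,0): flips 1 -> legal
(4,4): flips 1 -> legal
(4,5): no bracket -> illegal
(5,0): flips 2 -> legal
W mobility = 8

Answer: B=7 W=8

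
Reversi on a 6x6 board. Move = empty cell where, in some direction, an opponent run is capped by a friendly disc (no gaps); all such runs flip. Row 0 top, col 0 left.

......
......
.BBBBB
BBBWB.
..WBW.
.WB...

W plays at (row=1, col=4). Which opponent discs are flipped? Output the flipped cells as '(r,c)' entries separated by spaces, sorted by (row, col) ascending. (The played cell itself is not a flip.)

Dir NW: first cell '.' (not opp) -> no flip
Dir N: first cell '.' (not opp) -> no flip
Dir NE: first cell '.' (not opp) -> no flip
Dir W: first cell '.' (not opp) -> no flip
Dir E: first cell '.' (not opp) -> no flip
Dir SW: opp run (2,3) (3,2), next='.' -> no flip
Dir S: opp run (2,4) (3,4) capped by W -> flip
Dir SE: opp run (2,5), next=edge -> no flip

Answer: (2,4) (3,4)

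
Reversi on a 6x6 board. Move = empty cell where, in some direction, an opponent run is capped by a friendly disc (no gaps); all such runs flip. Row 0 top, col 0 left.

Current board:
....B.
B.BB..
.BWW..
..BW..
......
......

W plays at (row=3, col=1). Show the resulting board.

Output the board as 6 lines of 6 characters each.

Place W at (3,1); scan 8 dirs for brackets.
Dir NW: first cell '.' (not opp) -> no flip
Dir N: opp run (2,1), next='.' -> no flip
Dir NE: first cell 'W' (not opp) -> no flip
Dir W: first cell '.' (not opp) -> no flip
Dir E: opp run (3,2) capped by W -> flip
Dir SW: first cell '.' (not opp) -> no flip
Dir S: first cell '.' (not opp) -> no flip
Dir SE: first cell '.' (not opp) -> no flip
All flips: (3,2)

Answer: ....B.
B.BB..
.BWW..
.WWW..
......
......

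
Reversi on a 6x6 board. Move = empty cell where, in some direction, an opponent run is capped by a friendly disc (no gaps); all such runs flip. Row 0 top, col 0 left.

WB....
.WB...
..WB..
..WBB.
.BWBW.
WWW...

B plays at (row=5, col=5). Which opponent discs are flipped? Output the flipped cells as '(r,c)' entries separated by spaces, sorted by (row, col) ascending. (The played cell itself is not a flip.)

Answer: (4,4)

Derivation:
Dir NW: opp run (4,4) capped by B -> flip
Dir N: first cell '.' (not opp) -> no flip
Dir NE: edge -> no flip
Dir W: first cell '.' (not opp) -> no flip
Dir E: edge -> no flip
Dir SW: edge -> no flip
Dir S: edge -> no flip
Dir SE: edge -> no flip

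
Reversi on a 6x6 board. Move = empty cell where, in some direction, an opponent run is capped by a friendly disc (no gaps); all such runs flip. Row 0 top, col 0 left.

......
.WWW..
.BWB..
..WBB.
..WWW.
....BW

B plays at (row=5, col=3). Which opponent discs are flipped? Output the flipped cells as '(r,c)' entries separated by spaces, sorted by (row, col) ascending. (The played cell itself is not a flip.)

Answer: (4,3)

Derivation:
Dir NW: opp run (4,2), next='.' -> no flip
Dir N: opp run (4,3) capped by B -> flip
Dir NE: opp run (4,4), next='.' -> no flip
Dir W: first cell '.' (not opp) -> no flip
Dir E: first cell 'B' (not opp) -> no flip
Dir SW: edge -> no flip
Dir S: edge -> no flip
Dir SE: edge -> no flip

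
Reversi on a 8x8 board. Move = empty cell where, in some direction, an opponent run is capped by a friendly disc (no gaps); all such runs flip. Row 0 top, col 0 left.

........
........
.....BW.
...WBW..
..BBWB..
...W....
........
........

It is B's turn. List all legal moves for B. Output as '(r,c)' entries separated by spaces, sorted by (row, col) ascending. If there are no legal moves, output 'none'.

Answer: (2,3) (2,4) (2,7) (3,2) (3,6) (5,4) (6,3) (6,4)

Derivation:
(1,5): no bracket -> illegal
(1,6): no bracket -> illegal
(1,7): no bracket -> illegal
(2,2): no bracket -> illegal
(2,3): flips 1 -> legal
(2,4): flips 1 -> legal
(2,7): flips 1 -> legal
(3,2): flips 1 -> legal
(3,6): flips 1 -> legal
(3,7): no bracket -> illegal
(4,6): no bracket -> illegal
(5,2): no bracket -> illegal
(5,4): flips 1 -> legal
(5,5): no bracket -> illegal
(6,2): no bracket -> illegal
(6,3): flips 1 -> legal
(6,4): flips 1 -> legal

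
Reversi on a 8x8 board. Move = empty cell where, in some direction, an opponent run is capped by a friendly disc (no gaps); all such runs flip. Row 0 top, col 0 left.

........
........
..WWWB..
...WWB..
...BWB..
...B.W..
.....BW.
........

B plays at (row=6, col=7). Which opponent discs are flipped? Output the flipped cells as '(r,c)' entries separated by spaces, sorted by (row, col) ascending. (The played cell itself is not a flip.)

Dir NW: first cell '.' (not opp) -> no flip
Dir N: first cell '.' (not opp) -> no flip
Dir NE: edge -> no flip
Dir W: opp run (6,6) capped by B -> flip
Dir E: edge -> no flip
Dir SW: first cell '.' (not opp) -> no flip
Dir S: first cell '.' (not opp) -> no flip
Dir SE: edge -> no flip

Answer: (6,6)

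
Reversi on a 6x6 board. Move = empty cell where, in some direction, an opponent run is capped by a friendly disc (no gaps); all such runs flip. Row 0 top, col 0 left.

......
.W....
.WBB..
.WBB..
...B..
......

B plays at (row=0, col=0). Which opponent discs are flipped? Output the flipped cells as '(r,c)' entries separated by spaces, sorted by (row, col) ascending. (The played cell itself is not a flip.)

Answer: (1,1)

Derivation:
Dir NW: edge -> no flip
Dir N: edge -> no flip
Dir NE: edge -> no flip
Dir W: edge -> no flip
Dir E: first cell '.' (not opp) -> no flip
Dir SW: edge -> no flip
Dir S: first cell '.' (not opp) -> no flip
Dir SE: opp run (1,1) capped by B -> flip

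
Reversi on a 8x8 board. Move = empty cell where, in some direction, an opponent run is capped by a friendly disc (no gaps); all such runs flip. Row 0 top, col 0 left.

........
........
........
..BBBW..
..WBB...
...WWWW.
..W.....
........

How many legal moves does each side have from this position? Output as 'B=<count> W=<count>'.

-- B to move --
(2,4): no bracket -> illegal
(2,5): no bracket -> illegal
(2,6): flips 1 -> legal
(3,1): no bracket -> illegal
(3,6): flips 1 -> legal
(4,1): flips 1 -> legal
(4,5): no bracket -> illegal
(4,6): no bracket -> illegal
(4,7): no bracket -> illegal
(5,1): flips 1 -> legal
(5,2): flips 1 -> legal
(5,7): no bracket -> illegal
(6,1): no bracket -> illegal
(6,3): flips 1 -> legal
(6,4): flips 1 -> legal
(6,5): flips 1 -> legal
(6,6): flips 1 -> legal
(6,7): no bracket -> illegal
(7,1): flips 2 -> legal
(7,2): no bracket -> illegal
(7,3): no bracket -> illegal
B mobility = 10
-- W to move --
(2,1): flips 2 -> legal
(2,2): flips 3 -> legal
(2,3): flips 2 -> legal
(2,4): flips 3 -> legal
(2,5): no bracket -> illegal
(3,1): flips 3 -> legal
(4,1): no bracket -> illegal
(4,5): flips 2 -> legal
(5,2): no bracket -> illegal
W mobility = 6

Answer: B=10 W=6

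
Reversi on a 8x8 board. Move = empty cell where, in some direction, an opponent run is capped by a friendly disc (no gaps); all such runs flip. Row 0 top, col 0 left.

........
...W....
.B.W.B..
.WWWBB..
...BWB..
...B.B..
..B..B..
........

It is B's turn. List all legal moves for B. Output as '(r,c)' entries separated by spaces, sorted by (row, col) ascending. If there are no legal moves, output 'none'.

(0,2): no bracket -> illegal
(0,3): flips 3 -> legal
(0,4): no bracket -> illegal
(1,2): flips 1 -> legal
(1,4): no bracket -> illegal
(2,0): no bracket -> illegal
(2,2): flips 2 -> legal
(2,4): no bracket -> illegal
(3,0): flips 3 -> legal
(4,0): no bracket -> illegal
(4,1): flips 1 -> legal
(4,2): no bracket -> illegal
(5,4): flips 1 -> legal

Answer: (0,3) (1,2) (2,2) (3,0) (4,1) (5,4)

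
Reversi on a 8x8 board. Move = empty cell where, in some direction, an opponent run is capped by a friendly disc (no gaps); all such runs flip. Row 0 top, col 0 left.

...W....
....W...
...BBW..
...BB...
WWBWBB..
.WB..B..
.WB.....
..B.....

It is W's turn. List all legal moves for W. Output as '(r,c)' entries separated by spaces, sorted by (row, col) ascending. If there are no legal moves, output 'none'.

(1,2): no bracket -> illegal
(1,3): flips 2 -> legal
(1,5): flips 3 -> legal
(2,2): flips 2 -> legal
(3,1): no bracket -> illegal
(3,2): flips 1 -> legal
(3,5): no bracket -> illegal
(3,6): no bracket -> illegal
(4,6): flips 2 -> legal
(5,3): flips 1 -> legal
(5,4): flips 3 -> legal
(5,6): no bracket -> illegal
(6,3): flips 2 -> legal
(6,4): no bracket -> illegal
(6,5): no bracket -> illegal
(6,6): no bracket -> illegal
(7,1): no bracket -> illegal
(7,3): flips 1 -> legal

Answer: (1,3) (1,5) (2,2) (3,2) (4,6) (5,3) (5,4) (6,3) (7,3)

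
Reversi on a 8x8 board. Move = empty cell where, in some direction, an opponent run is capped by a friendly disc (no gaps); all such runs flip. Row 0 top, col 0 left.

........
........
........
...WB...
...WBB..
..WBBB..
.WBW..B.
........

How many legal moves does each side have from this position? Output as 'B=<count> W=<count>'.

-- B to move --
(2,2): flips 1 -> legal
(2,3): flips 2 -> legal
(2,4): no bracket -> illegal
(3,2): flips 2 -> legal
(4,1): no bracket -> illegal
(4,2): flips 2 -> legal
(5,0): no bracket -> illegal
(5,1): flips 1 -> legal
(6,0): flips 1 -> legal
(6,4): flips 1 -> legal
(7,0): flips 3 -> legal
(7,1): no bracket -> illegal
(7,2): flips 1 -> legal
(7,3): flips 1 -> legal
(7,4): no bracket -> illegal
B mobility = 10
-- W to move --
(2,3): no bracket -> illegal
(2,4): no bracket -> illegal
(2,5): flips 1 -> legal
(3,5): flips 1 -> legal
(3,6): flips 2 -> legal
(4,2): no bracket -> illegal
(4,6): flips 2 -> legal
(5,1): no bracket -> illegal
(5,6): flips 3 -> legal
(5,7): no bracket -> illegal
(6,4): no bracket -> illegal
(6,5): flips 1 -> legal
(6,7): no bracket -> illegal
(7,1): no bracket -> illegal
(7,2): flips 1 -> legal
(7,3): no bracket -> illegal
(7,5): no bracket -> illegal
(7,6): no bracket -> illegal
(7,7): flips 3 -> legal
W mobility = 8

Answer: B=10 W=8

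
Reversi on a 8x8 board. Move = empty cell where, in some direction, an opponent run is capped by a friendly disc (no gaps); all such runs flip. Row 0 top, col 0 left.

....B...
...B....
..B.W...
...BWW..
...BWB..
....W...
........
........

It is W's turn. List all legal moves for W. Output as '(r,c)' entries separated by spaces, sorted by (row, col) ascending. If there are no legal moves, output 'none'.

(0,2): flips 1 -> legal
(0,3): no bracket -> illegal
(0,5): no bracket -> illegal
(1,1): flips 2 -> legal
(1,2): no bracket -> illegal
(1,4): no bracket -> illegal
(1,5): no bracket -> illegal
(2,1): no bracket -> illegal
(2,3): no bracket -> illegal
(3,1): no bracket -> illegal
(3,2): flips 2 -> legal
(3,6): flips 1 -> legal
(4,2): flips 2 -> legal
(4,6): flips 1 -> legal
(5,2): flips 1 -> legal
(5,3): no bracket -> illegal
(5,5): flips 1 -> legal
(5,6): flips 1 -> legal

Answer: (0,2) (1,1) (3,2) (3,6) (4,2) (4,6) (5,2) (5,5) (5,6)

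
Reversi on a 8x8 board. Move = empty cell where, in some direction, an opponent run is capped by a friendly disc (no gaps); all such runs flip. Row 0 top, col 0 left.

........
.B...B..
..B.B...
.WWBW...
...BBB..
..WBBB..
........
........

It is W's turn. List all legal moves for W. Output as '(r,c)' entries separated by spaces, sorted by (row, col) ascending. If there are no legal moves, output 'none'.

Answer: (1,2) (1,3) (1,4) (5,6) (6,4) (6,5)

Derivation:
(0,0): no bracket -> illegal
(0,1): no bracket -> illegal
(0,2): no bracket -> illegal
(0,4): no bracket -> illegal
(0,5): no bracket -> illegal
(0,6): no bracket -> illegal
(1,0): no bracket -> illegal
(1,2): flips 1 -> legal
(1,3): flips 1 -> legal
(1,4): flips 1 -> legal
(1,6): no bracket -> illegal
(2,0): no bracket -> illegal
(2,1): no bracket -> illegal
(2,3): no bracket -> illegal
(2,5): no bracket -> illegal
(2,6): no bracket -> illegal
(3,5): no bracket -> illegal
(3,6): no bracket -> illegal
(4,2): no bracket -> illegal
(4,6): no bracket -> illegal
(5,6): flips 4 -> legal
(6,2): no bracket -> illegal
(6,3): no bracket -> illegal
(6,4): flips 2 -> legal
(6,5): flips 2 -> legal
(6,6): no bracket -> illegal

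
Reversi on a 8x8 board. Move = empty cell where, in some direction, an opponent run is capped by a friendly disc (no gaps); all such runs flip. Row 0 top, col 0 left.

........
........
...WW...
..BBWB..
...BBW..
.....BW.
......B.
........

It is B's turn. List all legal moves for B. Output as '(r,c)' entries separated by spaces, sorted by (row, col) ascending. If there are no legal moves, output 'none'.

(1,2): no bracket -> illegal
(1,3): flips 2 -> legal
(1,4): flips 3 -> legal
(1,5): flips 1 -> legal
(2,2): no bracket -> illegal
(2,5): flips 1 -> legal
(3,6): no bracket -> illegal
(4,6): flips 2 -> legal
(4,7): no bracket -> illegal
(5,4): no bracket -> illegal
(5,7): flips 1 -> legal
(6,5): no bracket -> illegal
(6,7): no bracket -> illegal

Answer: (1,3) (1,4) (1,5) (2,5) (4,6) (5,7)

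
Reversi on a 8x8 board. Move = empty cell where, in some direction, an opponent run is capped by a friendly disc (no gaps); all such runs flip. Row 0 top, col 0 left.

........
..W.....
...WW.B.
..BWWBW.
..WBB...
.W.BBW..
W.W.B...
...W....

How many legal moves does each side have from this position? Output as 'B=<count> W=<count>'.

-- B to move --
(0,1): no bracket -> illegal
(0,2): no bracket -> illegal
(0,3): no bracket -> illegal
(1,1): no bracket -> illegal
(1,3): flips 3 -> legal
(1,4): flips 3 -> legal
(1,5): no bracket -> illegal
(2,1): no bracket -> illegal
(2,2): flips 1 -> legal
(2,5): flips 1 -> legal
(2,7): no bracket -> illegal
(3,1): flips 1 -> legal
(3,7): flips 1 -> legal
(4,0): no bracket -> illegal
(4,1): flips 1 -> legal
(4,5): no bracket -> illegal
(4,6): flips 2 -> legal
(4,7): no bracket -> illegal
(5,0): no bracket -> illegal
(5,2): flips 1 -> legal
(5,6): flips 1 -> legal
(6,1): no bracket -> illegal
(6,3): no bracket -> illegal
(6,5): no bracket -> illegal
(6,6): flips 1 -> legal
(7,0): no bracket -> illegal
(7,1): flips 1 -> legal
(7,2): no bracket -> illegal
(7,4): no bracket -> illegal
B mobility = 12
-- W to move --
(1,5): no bracket -> illegal
(1,6): flips 1 -> legal
(1,7): flips 4 -> legal
(2,1): no bracket -> illegal
(2,2): flips 1 -> legal
(2,5): no bracket -> illegal
(2,7): no bracket -> illegal
(3,1): flips 1 -> legal
(3,7): no bracket -> illegal
(4,1): flips 1 -> legal
(4,5): flips 2 -> legal
(4,6): flips 1 -> legal
(5,2): flips 3 -> legal
(6,3): flips 2 -> legal
(6,5): no bracket -> illegal
(7,4): flips 3 -> legal
(7,5): flips 2 -> legal
W mobility = 11

Answer: B=12 W=11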